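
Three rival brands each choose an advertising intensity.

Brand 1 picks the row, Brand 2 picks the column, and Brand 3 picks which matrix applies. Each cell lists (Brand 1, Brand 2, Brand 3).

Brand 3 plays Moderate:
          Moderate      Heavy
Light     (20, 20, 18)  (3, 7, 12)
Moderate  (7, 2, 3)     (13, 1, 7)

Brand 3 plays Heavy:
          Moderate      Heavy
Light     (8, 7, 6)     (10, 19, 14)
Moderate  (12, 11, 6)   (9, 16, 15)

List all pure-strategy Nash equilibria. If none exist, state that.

Pure-strategy Nash equilibria: (Light, Moderate, Moderate); (Light, Heavy, Heavy)

Brand 1 against (Moderate, Moderate): payoffs 20, 7 → best response Light.
Brand 1 against (Moderate, Heavy): payoffs 8, 12 → best response Moderate.
Brand 1 against (Heavy, Moderate): payoffs 3, 13 → best response Moderate.
Brand 1 against (Heavy, Heavy): payoffs 10, 9 → best response Light.
Brand 2 against (Light, Moderate): payoffs 20, 7 → best response Moderate.
Brand 2 against (Light, Heavy): payoffs 7, 19 → best response Heavy.
Brand 2 against (Moderate, Moderate): payoffs 2, 1 → best response Moderate.
Brand 2 against (Moderate, Heavy): payoffs 11, 16 → best response Heavy.
Brand 3 against (Light, Moderate): payoffs 18, 6 → best response Moderate.
Brand 3 against (Light, Heavy): payoffs 12, 14 → best response Heavy.
Brand 3 against (Moderate, Moderate): payoffs 3, 6 → best response Heavy.
Brand 3 against (Moderate, Heavy): payoffs 7, 15 → best response Heavy.
Mutual best responses: (Light, Moderate, Moderate); (Light, Heavy, Heavy).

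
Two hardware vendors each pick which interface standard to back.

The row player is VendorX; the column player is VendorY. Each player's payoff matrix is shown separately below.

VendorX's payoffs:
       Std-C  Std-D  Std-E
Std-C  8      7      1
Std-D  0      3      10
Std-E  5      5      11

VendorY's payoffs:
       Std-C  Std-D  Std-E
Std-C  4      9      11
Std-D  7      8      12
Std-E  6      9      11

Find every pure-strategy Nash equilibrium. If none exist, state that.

Pure NE: (Std-E, Std-E)

For each player, find the best response to each opponent profile; mutual best responses are the pure NE.
VendorX against Std-C: payoffs 8, 0, 5 → best response Std-C.
VendorX against Std-D: payoffs 7, 3, 5 → best response Std-C.
VendorX against Std-E: payoffs 1, 10, 11 → best response Std-E.
VendorY against Std-C: payoffs 4, 9, 11 → best response Std-E.
VendorY against Std-D: payoffs 7, 8, 12 → best response Std-E.
VendorY against Std-E: payoffs 6, 9, 11 → best response Std-E.
Mutual best responses: (Std-E, Std-E).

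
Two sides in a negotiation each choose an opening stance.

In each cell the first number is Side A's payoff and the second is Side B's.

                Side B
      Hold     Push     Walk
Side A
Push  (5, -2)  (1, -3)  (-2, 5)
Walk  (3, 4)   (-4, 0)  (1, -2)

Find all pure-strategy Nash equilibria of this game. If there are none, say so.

(Push, Hold): Side B can switch to Walk (-2 → 5). Not NE.
(Push, Push): Side B can switch to Hold (-3 → -2). Not NE.
(Push, Walk): Side A can switch to Walk (-2 → 1). Not NE.
(Walk, Hold): Side A can switch to Push (3 → 5). Not NE.
(Walk, Push): Side A can switch to Push (-4 → 1). Not NE.
(Walk, Walk): Side B can switch to Hold (-2 → 4). Not NE.

There is no pure-strategy Nash equilibrium.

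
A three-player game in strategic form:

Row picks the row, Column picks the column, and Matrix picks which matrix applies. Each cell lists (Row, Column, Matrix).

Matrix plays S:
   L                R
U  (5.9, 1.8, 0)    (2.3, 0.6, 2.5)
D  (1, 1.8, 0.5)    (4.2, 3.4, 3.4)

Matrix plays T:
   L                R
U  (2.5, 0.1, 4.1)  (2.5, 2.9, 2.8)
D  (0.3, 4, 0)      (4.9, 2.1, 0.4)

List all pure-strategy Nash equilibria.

Row against (L, S): payoffs 5.9, 1 → best response U.
Row against (L, T): payoffs 2.5, 0.3 → best response U.
Row against (R, S): payoffs 2.3, 4.2 → best response D.
Row against (R, T): payoffs 2.5, 4.9 → best response D.
Column against (U, S): payoffs 1.8, 0.6 → best response L.
Column against (U, T): payoffs 0.1, 2.9 → best response R.
Column against (D, S): payoffs 1.8, 3.4 → best response R.
Column against (D, T): payoffs 4, 2.1 → best response L.
Matrix against (U, L): payoffs 0, 4.1 → best response T.
Matrix against (U, R): payoffs 2.5, 2.8 → best response T.
Matrix against (D, L): payoffs 0.5, 0 → best response S.
Matrix against (D, R): payoffs 3.4, 0.4 → best response S.
Mutual best responses: (D, R, S).

Pure NE: (D, R, S)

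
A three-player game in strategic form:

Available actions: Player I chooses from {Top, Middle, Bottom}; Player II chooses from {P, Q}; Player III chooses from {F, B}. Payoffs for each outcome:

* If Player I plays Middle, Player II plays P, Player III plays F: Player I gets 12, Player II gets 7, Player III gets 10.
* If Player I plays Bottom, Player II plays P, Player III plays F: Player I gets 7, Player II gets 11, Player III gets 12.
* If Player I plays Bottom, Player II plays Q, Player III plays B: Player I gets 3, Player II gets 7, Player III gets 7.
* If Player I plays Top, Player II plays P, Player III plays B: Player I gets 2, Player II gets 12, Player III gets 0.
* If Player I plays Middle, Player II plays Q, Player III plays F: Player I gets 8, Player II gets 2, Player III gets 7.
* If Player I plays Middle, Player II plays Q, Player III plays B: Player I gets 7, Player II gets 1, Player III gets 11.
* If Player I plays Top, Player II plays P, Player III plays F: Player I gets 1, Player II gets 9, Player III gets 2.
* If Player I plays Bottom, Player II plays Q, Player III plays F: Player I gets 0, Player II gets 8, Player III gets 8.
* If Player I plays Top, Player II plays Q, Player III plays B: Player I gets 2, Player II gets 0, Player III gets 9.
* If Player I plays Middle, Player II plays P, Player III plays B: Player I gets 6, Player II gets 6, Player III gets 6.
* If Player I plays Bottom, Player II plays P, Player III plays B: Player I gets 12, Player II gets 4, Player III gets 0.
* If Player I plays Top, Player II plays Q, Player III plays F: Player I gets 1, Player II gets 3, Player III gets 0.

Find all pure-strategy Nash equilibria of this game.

Player I against (P, F): payoffs 1, 12, 7 → best response Middle.
Player I against (P, B): payoffs 2, 6, 12 → best response Bottom.
Player I against (Q, F): payoffs 1, 8, 0 → best response Middle.
Player I against (Q, B): payoffs 2, 7, 3 → best response Middle.
Player II against (Top, F): payoffs 9, 3 → best response P.
Player II against (Top, B): payoffs 12, 0 → best response P.
Player II against (Middle, F): payoffs 7, 2 → best response P.
Player II against (Middle, B): payoffs 6, 1 → best response P.
Player II against (Bottom, F): payoffs 11, 8 → best response P.
Player II against (Bottom, B): payoffs 4, 7 → best response Q.
Player III against (Top, P): payoffs 2, 0 → best response F.
Player III against (Top, Q): payoffs 0, 9 → best response B.
Player III against (Middle, P): payoffs 10, 6 → best response F.
Player III against (Middle, Q): payoffs 7, 11 → best response B.
Player III against (Bottom, P): payoffs 12, 0 → best response F.
Player III against (Bottom, Q): payoffs 8, 7 → best response F.
Mutual best responses: (Middle, P, F).

The unique pure-strategy Nash equilibrium is (Middle, P, F).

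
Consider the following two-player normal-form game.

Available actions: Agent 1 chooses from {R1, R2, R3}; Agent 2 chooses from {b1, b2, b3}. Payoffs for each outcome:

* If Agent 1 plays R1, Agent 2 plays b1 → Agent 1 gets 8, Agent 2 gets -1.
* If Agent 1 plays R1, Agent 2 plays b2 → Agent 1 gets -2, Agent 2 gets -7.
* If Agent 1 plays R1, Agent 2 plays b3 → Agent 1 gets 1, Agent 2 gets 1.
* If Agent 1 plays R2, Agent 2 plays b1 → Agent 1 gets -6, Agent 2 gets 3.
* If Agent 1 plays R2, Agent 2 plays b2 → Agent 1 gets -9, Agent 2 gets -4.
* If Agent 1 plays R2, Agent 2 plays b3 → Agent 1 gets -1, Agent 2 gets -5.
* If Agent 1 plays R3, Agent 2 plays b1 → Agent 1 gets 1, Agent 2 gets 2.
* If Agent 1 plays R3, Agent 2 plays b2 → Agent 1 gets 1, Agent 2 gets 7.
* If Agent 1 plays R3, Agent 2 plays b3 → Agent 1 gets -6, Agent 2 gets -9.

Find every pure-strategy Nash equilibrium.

(R1, b1): Agent 2 can switch to b3 (-1 → 1). Not NE.
(R1, b2): Agent 1 can switch to R3 (-2 → 1). Not NE.
(R1, b3): Agent 1 gets 1, best alternative -1; Agent 2 gets 1, best alternative -1. No profitable deviation — NE.
(R2, b1): Agent 1 can switch to R1 (-6 → 8). Not NE.
(R2, b2): Agent 1 can switch to R1 (-9 → -2). Not NE.
(R2, b3): Agent 1 can switch to R1 (-1 → 1). Not NE.
(R3, b1): Agent 1 can switch to R1 (1 → 8). Not NE.
(R3, b2): Agent 1 gets 1, best alternative -2; Agent 2 gets 7, best alternative 2. No profitable deviation — NE.
(R3, b3): Agent 1 can switch to R1 (-6 → 1). Not NE.

(R1, b3), (R3, b2)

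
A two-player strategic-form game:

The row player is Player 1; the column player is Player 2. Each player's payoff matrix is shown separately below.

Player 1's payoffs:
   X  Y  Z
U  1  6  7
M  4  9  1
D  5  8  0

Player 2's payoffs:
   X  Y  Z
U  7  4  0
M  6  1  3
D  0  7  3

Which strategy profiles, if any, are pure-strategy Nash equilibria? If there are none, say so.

Mark each player's best response to every combination of opponents' strategies; a profile where every player is best-responding is a pure Nash equilibrium.
Player 1 against X: payoffs 1, 4, 5 → best response D.
Player 1 against Y: payoffs 6, 9, 8 → best response M.
Player 1 against Z: payoffs 7, 1, 0 → best response U.
Player 2 against U: payoffs 7, 4, 0 → best response X.
Player 2 against M: payoffs 6, 1, 3 → best response X.
Player 2 against D: payoffs 0, 7, 3 → best response Y.
No profile is a mutual best response for all players.

There is no pure-strategy Nash equilibrium.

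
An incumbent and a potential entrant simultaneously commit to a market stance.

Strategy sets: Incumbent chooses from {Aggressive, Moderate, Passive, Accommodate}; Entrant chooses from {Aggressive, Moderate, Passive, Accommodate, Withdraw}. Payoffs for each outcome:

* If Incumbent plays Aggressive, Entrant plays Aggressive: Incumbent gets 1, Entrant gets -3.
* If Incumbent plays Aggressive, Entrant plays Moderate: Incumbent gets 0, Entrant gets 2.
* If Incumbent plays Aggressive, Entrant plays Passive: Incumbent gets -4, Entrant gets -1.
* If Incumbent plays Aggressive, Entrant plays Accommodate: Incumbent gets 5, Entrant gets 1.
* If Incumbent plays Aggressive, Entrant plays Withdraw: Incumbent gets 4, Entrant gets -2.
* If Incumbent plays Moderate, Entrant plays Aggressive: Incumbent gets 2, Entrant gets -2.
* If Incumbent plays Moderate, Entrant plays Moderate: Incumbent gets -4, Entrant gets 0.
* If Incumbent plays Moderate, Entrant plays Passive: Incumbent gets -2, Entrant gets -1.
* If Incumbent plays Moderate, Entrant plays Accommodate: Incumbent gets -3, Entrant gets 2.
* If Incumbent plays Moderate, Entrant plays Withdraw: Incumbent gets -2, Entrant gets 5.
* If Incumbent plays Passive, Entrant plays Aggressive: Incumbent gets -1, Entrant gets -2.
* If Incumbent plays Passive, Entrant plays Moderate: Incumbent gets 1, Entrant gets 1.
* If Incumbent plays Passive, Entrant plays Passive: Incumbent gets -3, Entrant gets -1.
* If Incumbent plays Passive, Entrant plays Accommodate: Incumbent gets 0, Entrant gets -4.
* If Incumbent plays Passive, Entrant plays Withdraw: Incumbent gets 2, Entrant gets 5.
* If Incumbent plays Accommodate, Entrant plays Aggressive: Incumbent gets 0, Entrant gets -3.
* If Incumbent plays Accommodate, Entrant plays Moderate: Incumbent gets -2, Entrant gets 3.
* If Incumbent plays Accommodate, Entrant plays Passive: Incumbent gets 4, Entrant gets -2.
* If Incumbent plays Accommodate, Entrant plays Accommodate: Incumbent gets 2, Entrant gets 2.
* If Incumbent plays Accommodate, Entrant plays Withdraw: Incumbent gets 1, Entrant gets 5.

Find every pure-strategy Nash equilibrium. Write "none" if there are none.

No pure-strategy Nash equilibrium.

For each player, find the best response to each opponent profile; mutual best responses are the pure NE.
Incumbent against Aggressive: payoffs 1, 2, -1, 0 → best response Moderate.
Incumbent against Moderate: payoffs 0, -4, 1, -2 → best response Passive.
Incumbent against Passive: payoffs -4, -2, -3, 4 → best response Accommodate.
Incumbent against Accommodate: payoffs 5, -3, 0, 2 → best response Aggressive.
Incumbent against Withdraw: payoffs 4, -2, 2, 1 → best response Aggressive.
Entrant against Aggressive: payoffs -3, 2, -1, 1, -2 → best response Moderate.
Entrant against Moderate: payoffs -2, 0, -1, 2, 5 → best response Withdraw.
Entrant against Passive: payoffs -2, 1, -1, -4, 5 → best response Withdraw.
Entrant against Accommodate: payoffs -3, 3, -2, 2, 5 → best response Withdraw.
No profile is a mutual best response for all players.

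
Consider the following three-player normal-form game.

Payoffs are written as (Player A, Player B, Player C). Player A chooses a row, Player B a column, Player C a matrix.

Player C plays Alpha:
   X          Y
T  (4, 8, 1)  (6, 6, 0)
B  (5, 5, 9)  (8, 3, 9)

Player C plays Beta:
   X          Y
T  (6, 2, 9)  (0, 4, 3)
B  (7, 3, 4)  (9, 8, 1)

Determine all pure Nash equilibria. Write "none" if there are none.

For each strategy profile, look for a profitable unilateral deviation.
(T, X, Alpha): Player A can switch to B (4 → 5). Not NE.
(T, X, Beta): Player A can switch to B (6 → 7). Not NE.
(T, Y, Alpha): Player A can switch to B (6 → 8). Not NE.
(T, Y, Beta): Player A can switch to B (0 → 9). Not NE.
(B, X, Alpha): Player A gets 5, best alternative 4; Player B gets 5, best alternative 3; Player C gets 9, best alternative 4. No profitable deviation — NE.
(B, X, Beta): Player B can switch to Y (3 → 8). Not NE.
(B, Y, Alpha): Player B can switch to X (3 → 5). Not NE.
(B, Y, Beta): Player C can switch to Alpha (1 → 9). Not NE.

(B, X, Alpha)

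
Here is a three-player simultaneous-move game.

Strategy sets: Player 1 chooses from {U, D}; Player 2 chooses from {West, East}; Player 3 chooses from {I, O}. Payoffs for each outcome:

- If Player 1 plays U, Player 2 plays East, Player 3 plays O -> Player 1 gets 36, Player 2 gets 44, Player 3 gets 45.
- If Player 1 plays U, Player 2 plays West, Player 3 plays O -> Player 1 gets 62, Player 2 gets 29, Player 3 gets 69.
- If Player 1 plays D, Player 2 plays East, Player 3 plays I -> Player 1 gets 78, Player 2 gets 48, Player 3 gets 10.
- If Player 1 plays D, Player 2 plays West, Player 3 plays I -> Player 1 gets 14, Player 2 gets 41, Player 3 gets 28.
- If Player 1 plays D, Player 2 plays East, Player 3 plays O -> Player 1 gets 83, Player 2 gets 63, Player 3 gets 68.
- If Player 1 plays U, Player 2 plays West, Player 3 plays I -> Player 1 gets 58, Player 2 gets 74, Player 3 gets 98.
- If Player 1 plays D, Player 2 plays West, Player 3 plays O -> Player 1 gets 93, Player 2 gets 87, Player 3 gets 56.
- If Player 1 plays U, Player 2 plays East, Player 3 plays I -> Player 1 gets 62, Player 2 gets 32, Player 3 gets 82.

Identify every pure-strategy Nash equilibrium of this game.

(U, West, I); (D, West, O)

(U, West, I): Player 1 gets 58, best alternative 14; Player 2 gets 74, best alternative 32; Player 3 gets 98, best alternative 69. No profitable deviation — NE.
(U, West, O): Player 1 can switch to D (62 → 93). Not NE.
(U, East, I): Player 1 can switch to D (62 → 78). Not NE.
(U, East, O): Player 1 can switch to D (36 → 83). Not NE.
(D, West, I): Player 1 can switch to U (14 → 58). Not NE.
(D, West, O): Player 1 gets 93, best alternative 62; Player 2 gets 87, best alternative 63; Player 3 gets 56, best alternative 28. No profitable deviation — NE.
(D, East, I): Player 3 can switch to O (10 → 68). Not NE.
(D, East, O): Player 2 can switch to West (63 → 87). Not NE.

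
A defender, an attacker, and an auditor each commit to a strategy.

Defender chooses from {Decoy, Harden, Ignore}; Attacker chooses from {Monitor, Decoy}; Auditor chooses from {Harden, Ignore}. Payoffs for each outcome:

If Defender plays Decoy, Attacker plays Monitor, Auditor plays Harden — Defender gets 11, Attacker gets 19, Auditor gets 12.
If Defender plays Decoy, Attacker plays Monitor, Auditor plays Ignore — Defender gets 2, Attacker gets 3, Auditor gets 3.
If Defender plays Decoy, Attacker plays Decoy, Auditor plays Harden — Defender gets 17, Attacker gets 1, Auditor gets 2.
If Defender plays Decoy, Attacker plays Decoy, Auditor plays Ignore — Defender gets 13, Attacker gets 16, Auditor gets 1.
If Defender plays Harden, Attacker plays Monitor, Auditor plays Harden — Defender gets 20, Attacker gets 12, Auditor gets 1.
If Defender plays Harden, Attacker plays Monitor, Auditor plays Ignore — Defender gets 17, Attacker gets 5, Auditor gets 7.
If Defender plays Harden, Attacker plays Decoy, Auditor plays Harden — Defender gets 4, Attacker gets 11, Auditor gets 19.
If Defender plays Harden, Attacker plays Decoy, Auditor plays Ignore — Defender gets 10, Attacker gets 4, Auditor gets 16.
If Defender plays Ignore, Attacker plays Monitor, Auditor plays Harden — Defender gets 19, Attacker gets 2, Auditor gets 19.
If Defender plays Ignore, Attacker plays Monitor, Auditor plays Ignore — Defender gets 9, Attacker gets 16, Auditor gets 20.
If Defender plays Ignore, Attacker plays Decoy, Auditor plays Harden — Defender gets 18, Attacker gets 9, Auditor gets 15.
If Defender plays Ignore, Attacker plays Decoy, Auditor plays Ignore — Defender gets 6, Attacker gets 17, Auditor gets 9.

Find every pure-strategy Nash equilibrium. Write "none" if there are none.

(Decoy, Monitor, Harden): Defender can switch to Harden (11 → 20). Not NE.
(Decoy, Monitor, Ignore): Defender can switch to Harden (2 → 17). Not NE.
(Decoy, Decoy, Harden): Defender can switch to Ignore (17 → 18). Not NE.
(Decoy, Decoy, Ignore): Auditor can switch to Harden (1 → 2). Not NE.
(Harden, Monitor, Harden): Auditor can switch to Ignore (1 → 7). Not NE.
(Harden, Monitor, Ignore): Defender gets 17, best alternative 9; Attacker gets 5, best alternative 4; Auditor gets 7, best alternative 1. No profitable deviation — NE.
(Harden, Decoy, Harden): Defender can switch to Decoy (4 → 17). Not NE.
(Harden, Decoy, Ignore): Defender can switch to Decoy (10 → 13). Not NE.
(Ignore, Monitor, Harden): Defender can switch to Harden (19 → 20). Not NE.
(Ignore, Decoy, Harden): Defender gets 18, best alternative 17; Attacker gets 9, best alternative 2; Auditor gets 15, best alternative 9. No profitable deviation — NE.
(The remaining 2 profiles each have a profitable deviation by the same check.)

Pure-strategy Nash equilibria: (Harden, Monitor, Ignore), (Ignore, Decoy, Harden)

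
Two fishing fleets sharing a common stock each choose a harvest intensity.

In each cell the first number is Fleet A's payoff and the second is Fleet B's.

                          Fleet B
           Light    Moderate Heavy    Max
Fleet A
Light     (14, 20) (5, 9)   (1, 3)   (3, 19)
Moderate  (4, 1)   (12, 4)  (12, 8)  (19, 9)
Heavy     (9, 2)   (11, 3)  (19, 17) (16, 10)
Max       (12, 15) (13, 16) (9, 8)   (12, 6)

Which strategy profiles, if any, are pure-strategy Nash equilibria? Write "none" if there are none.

Check each profile: it is a Nash equilibrium iff no player can strictly gain by switching unilaterally.
(Light, Light): Fleet A gets 14, best alternative 12; Fleet B gets 20, best alternative 19. No profitable deviation — NE.
(Light, Moderate): Fleet A can switch to Moderate (5 → 12). Not NE.
(Light, Heavy): Fleet A can switch to Moderate (1 → 12). Not NE.
(Light, Max): Fleet A can switch to Moderate (3 → 19). Not NE.
(Moderate, Light): Fleet A can switch to Light (4 → 14). Not NE.
(Moderate, Moderate): Fleet A can switch to Max (12 → 13). Not NE.
(Moderate, Heavy): Fleet A can switch to Heavy (12 → 19). Not NE.
(Moderate, Max): Fleet A gets 19, best alternative 16; Fleet B gets 9, best alternative 8. No profitable deviation — NE.
(Heavy, Light): Fleet A can switch to Light (9 → 14). Not NE.
(Heavy, Moderate): Fleet A can switch to Moderate (11 → 12). Not NE.
(Heavy, Heavy): Fleet A gets 19, best alternative 12; Fleet B gets 17, best alternative 10. No profitable deviation — NE.
(Heavy, Max): Fleet A can switch to Moderate (16 → 19). Not NE.
(Max, Light): Fleet A can switch to Light (12 → 14). Not NE.
(Max, Moderate): Fleet A gets 13, best alternative 12; Fleet B gets 16, best alternative 15. No profitable deviation — NE.
(Max, Heavy): Fleet A can switch to Moderate (9 → 12). Not NE.
(Max, Max): Fleet A can switch to Moderate (12 → 19). Not NE.

(Light, Light) and (Moderate, Max) and (Heavy, Heavy) and (Max, Moderate)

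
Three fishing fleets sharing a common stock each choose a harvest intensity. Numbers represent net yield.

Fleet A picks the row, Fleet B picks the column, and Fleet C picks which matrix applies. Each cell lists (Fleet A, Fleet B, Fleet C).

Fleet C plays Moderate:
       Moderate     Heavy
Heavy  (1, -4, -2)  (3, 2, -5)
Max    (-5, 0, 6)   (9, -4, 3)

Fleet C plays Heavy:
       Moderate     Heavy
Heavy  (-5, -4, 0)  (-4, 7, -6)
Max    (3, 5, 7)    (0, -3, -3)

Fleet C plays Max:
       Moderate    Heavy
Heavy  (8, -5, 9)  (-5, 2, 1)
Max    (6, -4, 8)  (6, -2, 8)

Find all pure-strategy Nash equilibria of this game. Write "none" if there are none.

For each strategy profile, look for a profitable unilateral deviation.
(Heavy, Moderate, Moderate): Fleet B can switch to Heavy (-4 → 2). Not NE.
(Heavy, Moderate, Heavy): Fleet A can switch to Max (-5 → 3). Not NE.
(Heavy, Moderate, Max): Fleet B can switch to Heavy (-5 → 2). Not NE.
(Heavy, Heavy, Moderate): Fleet A can switch to Max (3 → 9). Not NE.
(Heavy, Heavy, Heavy): Fleet A can switch to Max (-4 → 0). Not NE.
(Heavy, Heavy, Max): Fleet A can switch to Max (-5 → 6). Not NE.
(Max, Moderate, Moderate): Fleet A can switch to Heavy (-5 → 1). Not NE.
(Max, Moderate, Heavy): Fleet C can switch to Max (7 → 8). Not NE.
(Max, Moderate, Max): Fleet A can switch to Heavy (6 → 8). Not NE.
(Max, Heavy, Moderate): Fleet B can switch to Moderate (-4 → 0). Not NE.
(Max, Heavy, Heavy): Fleet B can switch to Moderate (-3 → 5). Not NE.
(Max, Heavy, Max): Fleet A gets 6, best alternative -5; Fleet B gets -2, best alternative -4; Fleet C gets 8, best alternative 3. No profitable deviation — NE.

The unique pure-strategy Nash equilibrium is (Max, Heavy, Max).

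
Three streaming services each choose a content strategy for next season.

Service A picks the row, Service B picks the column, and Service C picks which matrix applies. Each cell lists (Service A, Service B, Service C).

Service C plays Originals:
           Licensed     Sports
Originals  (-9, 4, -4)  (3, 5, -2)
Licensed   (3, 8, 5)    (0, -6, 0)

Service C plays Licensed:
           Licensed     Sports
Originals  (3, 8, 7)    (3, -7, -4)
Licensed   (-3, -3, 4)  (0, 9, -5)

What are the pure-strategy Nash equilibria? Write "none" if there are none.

The pure Nash equilibria are (Originals, Licensed, Licensed), (Originals, Sports, Originals), (Licensed, Licensed, Originals).

For each player, find the best response to each opponent profile; mutual best responses are the pure NE.
Service A against (Licensed, Originals): payoffs -9, 3 → best response Licensed.
Service A against (Licensed, Licensed): payoffs 3, -3 → best response Originals.
Service A against (Sports, Originals): payoffs 3, 0 → best response Originals.
Service A against (Sports, Licensed): payoffs 3, 0 → best response Originals.
Service B against (Originals, Originals): payoffs 4, 5 → best response Sports.
Service B against (Originals, Licensed): payoffs 8, -7 → best response Licensed.
Service B against (Licensed, Originals): payoffs 8, -6 → best response Licensed.
Service B against (Licensed, Licensed): payoffs -3, 9 → best response Sports.
Service C against (Originals, Licensed): payoffs -4, 7 → best response Licensed.
Service C against (Originals, Sports): payoffs -2, -4 → best response Originals.
Service C against (Licensed, Licensed): payoffs 5, 4 → best response Originals.
Service C against (Licensed, Sports): payoffs 0, -5 → best response Originals.
Mutual best responses: (Originals, Licensed, Licensed); (Originals, Sports, Originals); (Licensed, Licensed, Originals).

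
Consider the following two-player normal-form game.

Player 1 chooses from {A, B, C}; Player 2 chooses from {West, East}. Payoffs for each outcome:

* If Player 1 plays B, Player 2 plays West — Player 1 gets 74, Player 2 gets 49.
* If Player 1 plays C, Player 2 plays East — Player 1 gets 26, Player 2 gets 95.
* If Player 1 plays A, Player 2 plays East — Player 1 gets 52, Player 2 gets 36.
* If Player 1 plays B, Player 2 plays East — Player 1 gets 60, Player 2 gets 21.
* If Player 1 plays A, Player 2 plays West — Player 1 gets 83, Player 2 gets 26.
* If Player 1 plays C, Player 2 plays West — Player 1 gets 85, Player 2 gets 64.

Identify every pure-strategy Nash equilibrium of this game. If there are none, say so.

This game has no pure Nash equilibrium.

(A, West): Player 1 can switch to C (83 → 85). Not NE.
(A, East): Player 1 can switch to B (52 → 60). Not NE.
(B, West): Player 1 can switch to A (74 → 83). Not NE.
(B, East): Player 2 can switch to West (21 → 49). Not NE.
(C, West): Player 2 can switch to East (64 → 95). Not NE.
(C, East): Player 1 can switch to A (26 → 52). Not NE.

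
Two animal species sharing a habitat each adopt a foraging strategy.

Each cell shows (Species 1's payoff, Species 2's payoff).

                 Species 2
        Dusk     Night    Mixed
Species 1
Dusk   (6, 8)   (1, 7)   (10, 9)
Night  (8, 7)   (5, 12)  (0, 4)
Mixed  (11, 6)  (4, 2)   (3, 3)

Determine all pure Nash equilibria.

(Dusk, Dusk): Species 1 can switch to Night (6 → 8). Not NE.
(Dusk, Night): Species 1 can switch to Night (1 → 5). Not NE.
(Dusk, Mixed): Species 1 gets 10, best alternative 3; Species 2 gets 9, best alternative 8. No profitable deviation — NE.
(Night, Dusk): Species 1 can switch to Mixed (8 → 11). Not NE.
(Night, Night): Species 1 gets 5, best alternative 4; Species 2 gets 12, best alternative 7. No profitable deviation — NE.
(Night, Mixed): Species 1 can switch to Dusk (0 → 10). Not NE.
(Mixed, Dusk): Species 1 gets 11, best alternative 8; Species 2 gets 6, best alternative 3. No profitable deviation — NE.
(Mixed, Night): Species 1 can switch to Night (4 → 5). Not NE.
(Mixed, Mixed): Species 1 can switch to Dusk (3 → 10). Not NE.

The pure Nash equilibria are (Dusk, Mixed); (Night, Night); (Mixed, Dusk).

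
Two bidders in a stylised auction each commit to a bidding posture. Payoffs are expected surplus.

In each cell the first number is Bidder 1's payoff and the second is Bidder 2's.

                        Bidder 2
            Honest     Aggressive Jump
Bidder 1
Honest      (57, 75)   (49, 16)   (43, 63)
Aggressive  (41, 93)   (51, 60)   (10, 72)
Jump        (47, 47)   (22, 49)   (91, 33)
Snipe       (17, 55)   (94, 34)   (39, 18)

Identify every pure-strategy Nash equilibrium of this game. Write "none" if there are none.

The unique pure-strategy Nash equilibrium is (Honest, Honest).

Bidder 1 against Honest: payoffs 57, 41, 47, 17 → best response Honest.
Bidder 1 against Aggressive: payoffs 49, 51, 22, 94 → best response Snipe.
Bidder 1 against Jump: payoffs 43, 10, 91, 39 → best response Jump.
Bidder 2 against Honest: payoffs 75, 16, 63 → best response Honest.
Bidder 2 against Aggressive: payoffs 93, 60, 72 → best response Honest.
Bidder 2 against Jump: payoffs 47, 49, 33 → best response Aggressive.
Bidder 2 against Snipe: payoffs 55, 34, 18 → best response Honest.
Mutual best responses: (Honest, Honest).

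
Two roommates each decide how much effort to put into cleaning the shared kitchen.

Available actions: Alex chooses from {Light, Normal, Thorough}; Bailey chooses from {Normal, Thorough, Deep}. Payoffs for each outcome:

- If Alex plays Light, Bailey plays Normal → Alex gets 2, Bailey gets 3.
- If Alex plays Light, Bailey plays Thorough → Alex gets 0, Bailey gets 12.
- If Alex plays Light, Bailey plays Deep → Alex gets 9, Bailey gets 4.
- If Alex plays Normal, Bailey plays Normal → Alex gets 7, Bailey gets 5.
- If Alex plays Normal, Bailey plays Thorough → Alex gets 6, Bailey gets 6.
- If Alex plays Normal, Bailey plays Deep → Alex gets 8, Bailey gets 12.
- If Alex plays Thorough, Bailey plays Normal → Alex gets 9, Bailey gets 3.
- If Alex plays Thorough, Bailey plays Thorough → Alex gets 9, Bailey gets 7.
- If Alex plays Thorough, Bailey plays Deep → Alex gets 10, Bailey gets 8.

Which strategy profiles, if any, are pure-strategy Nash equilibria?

(Thorough, Deep)

For each player, find the best response to each opponent profile; mutual best responses are the pure NE.
Alex against Normal: payoffs 2, 7, 9 → best response Thorough.
Alex against Thorough: payoffs 0, 6, 9 → best response Thorough.
Alex against Deep: payoffs 9, 8, 10 → best response Thorough.
Bailey against Light: payoffs 3, 12, 4 → best response Thorough.
Bailey against Normal: payoffs 5, 6, 12 → best response Deep.
Bailey against Thorough: payoffs 3, 7, 8 → best response Deep.
Mutual best responses: (Thorough, Deep).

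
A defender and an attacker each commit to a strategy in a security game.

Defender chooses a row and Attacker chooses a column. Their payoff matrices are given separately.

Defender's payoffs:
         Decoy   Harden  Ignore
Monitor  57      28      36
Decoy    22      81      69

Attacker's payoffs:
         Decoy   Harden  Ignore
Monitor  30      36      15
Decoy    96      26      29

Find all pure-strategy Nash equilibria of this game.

For each strategy profile, look for a profitable unilateral deviation.
(Monitor, Decoy): Attacker can switch to Harden (30 → 36). Not NE.
(Monitor, Harden): Defender can switch to Decoy (28 → 81). Not NE.
(Monitor, Ignore): Defender can switch to Decoy (36 → 69). Not NE.
(Decoy, Decoy): Defender can switch to Monitor (22 → 57). Not NE.
(Decoy, Harden): Attacker can switch to Decoy (26 → 96). Not NE.
(Decoy, Ignore): Attacker can switch to Decoy (29 → 96). Not NE.

This game has no pure Nash equilibrium.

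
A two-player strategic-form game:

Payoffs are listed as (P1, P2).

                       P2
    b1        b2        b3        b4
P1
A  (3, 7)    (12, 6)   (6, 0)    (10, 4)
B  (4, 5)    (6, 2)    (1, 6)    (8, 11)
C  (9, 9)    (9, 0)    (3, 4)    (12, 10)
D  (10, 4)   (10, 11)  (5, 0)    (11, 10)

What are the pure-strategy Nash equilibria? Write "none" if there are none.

Mark each player's best response to every combination of opponents' strategies; a profile where every player is best-responding is a pure Nash equilibrium.
P1 against b1: payoffs 3, 4, 9, 10 → best response D.
P1 against b2: payoffs 12, 6, 9, 10 → best response A.
P1 against b3: payoffs 6, 1, 3, 5 → best response A.
P1 against b4: payoffs 10, 8, 12, 11 → best response C.
P2 against A: payoffs 7, 6, 0, 4 → best response b1.
P2 against B: payoffs 5, 2, 6, 11 → best response b4.
P2 against C: payoffs 9, 0, 4, 10 → best response b4.
P2 against D: payoffs 4, 11, 0, 10 → best response b2.
Mutual best responses: (C, b4).

Pure NE: (C, b4)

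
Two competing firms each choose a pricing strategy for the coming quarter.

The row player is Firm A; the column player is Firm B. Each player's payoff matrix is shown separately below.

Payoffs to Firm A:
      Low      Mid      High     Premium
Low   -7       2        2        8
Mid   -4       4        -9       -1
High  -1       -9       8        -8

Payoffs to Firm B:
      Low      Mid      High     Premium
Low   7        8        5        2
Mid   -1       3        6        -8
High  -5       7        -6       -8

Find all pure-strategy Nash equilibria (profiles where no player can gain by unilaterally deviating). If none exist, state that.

This game has no pure Nash equilibrium.

Check each profile: it is a Nash equilibrium iff no player can strictly gain by switching unilaterally.
(Low, Low): Firm A can switch to Mid (-7 → -4). Not NE.
(Low, Mid): Firm A can switch to Mid (2 → 4). Not NE.
(Low, High): Firm A can switch to High (2 → 8). Not NE.
(Low, Premium): Firm B can switch to Low (2 → 7). Not NE.
(Mid, Low): Firm A can switch to High (-4 → -1). Not NE.
(Mid, Mid): Firm B can switch to High (3 → 6). Not NE.
(The remaining 6 profiles each have a profitable deviation by the same check.)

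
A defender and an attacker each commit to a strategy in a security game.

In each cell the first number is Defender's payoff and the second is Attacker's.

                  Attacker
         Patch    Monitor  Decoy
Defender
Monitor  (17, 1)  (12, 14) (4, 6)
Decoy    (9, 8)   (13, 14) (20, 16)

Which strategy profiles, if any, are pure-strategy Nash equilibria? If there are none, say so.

Pure NE: (Decoy, Decoy)

Defender against Patch: payoffs 17, 9 → best response Monitor.
Defender against Monitor: payoffs 12, 13 → best response Decoy.
Defender against Decoy: payoffs 4, 20 → best response Decoy.
Attacker against Monitor: payoffs 1, 14, 6 → best response Monitor.
Attacker against Decoy: payoffs 8, 14, 16 → best response Decoy.
Mutual best responses: (Decoy, Decoy).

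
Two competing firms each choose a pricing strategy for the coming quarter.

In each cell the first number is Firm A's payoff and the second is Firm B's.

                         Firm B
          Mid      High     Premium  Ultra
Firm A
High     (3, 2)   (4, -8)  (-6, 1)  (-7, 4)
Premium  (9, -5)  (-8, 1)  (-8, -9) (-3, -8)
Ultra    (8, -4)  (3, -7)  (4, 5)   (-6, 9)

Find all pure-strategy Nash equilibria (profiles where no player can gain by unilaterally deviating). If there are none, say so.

No pure-strategy Nash equilibrium.

(High, Mid): Firm A can switch to Premium (3 → 9). Not NE.
(High, High): Firm B can switch to Mid (-8 → 2). Not NE.
(High, Premium): Firm A can switch to Ultra (-6 → 4). Not NE.
(High, Ultra): Firm A can switch to Premium (-7 → -3). Not NE.
(Premium, Mid): Firm B can switch to High (-5 → 1). Not NE.
(Premium, High): Firm A can switch to High (-8 → 4). Not NE.
(Premium, Premium): Firm A can switch to High (-8 → -6). Not NE.
(Premium, Ultra): Firm B can switch to Mid (-8 → -5). Not NE.
(Ultra, Mid): Firm A can switch to Premium (8 → 9). Not NE.
(Ultra, High): Firm A can switch to High (3 → 4). Not NE.
(Ultra, Premium): Firm B can switch to Ultra (5 → 9). Not NE.
(Ultra, Ultra): Firm A can switch to Premium (-6 → -3). Not NE.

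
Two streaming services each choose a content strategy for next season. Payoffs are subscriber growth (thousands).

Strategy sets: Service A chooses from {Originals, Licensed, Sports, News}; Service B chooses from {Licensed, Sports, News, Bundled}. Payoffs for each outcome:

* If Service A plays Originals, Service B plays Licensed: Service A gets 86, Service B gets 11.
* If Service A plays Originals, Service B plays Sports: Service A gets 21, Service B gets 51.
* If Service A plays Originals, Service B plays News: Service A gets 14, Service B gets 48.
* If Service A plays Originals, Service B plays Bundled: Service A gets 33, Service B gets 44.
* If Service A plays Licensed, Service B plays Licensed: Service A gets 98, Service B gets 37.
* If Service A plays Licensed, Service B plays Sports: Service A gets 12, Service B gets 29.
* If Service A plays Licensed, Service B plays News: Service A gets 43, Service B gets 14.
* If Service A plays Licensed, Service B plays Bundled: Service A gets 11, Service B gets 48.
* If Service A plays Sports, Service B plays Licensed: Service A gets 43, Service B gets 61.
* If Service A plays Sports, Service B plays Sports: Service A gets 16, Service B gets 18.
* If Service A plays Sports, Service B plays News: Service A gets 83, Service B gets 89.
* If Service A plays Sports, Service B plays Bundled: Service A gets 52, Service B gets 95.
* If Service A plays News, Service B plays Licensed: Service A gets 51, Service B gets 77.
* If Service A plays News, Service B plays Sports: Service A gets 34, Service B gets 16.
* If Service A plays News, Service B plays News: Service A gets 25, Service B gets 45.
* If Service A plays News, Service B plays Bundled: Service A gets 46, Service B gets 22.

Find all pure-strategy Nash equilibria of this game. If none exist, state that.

Service A against Licensed: payoffs 86, 98, 43, 51 → best response Licensed.
Service A against Sports: payoffs 21, 12, 16, 34 → best response News.
Service A against News: payoffs 14, 43, 83, 25 → best response Sports.
Service A against Bundled: payoffs 33, 11, 52, 46 → best response Sports.
Service B against Originals: payoffs 11, 51, 48, 44 → best response Sports.
Service B against Licensed: payoffs 37, 29, 14, 48 → best response Bundled.
Service B against Sports: payoffs 61, 18, 89, 95 → best response Bundled.
Service B against News: payoffs 77, 16, 45, 22 → best response Licensed.
Mutual best responses: (Sports, Bundled).

Pure NE: (Sports, Bundled)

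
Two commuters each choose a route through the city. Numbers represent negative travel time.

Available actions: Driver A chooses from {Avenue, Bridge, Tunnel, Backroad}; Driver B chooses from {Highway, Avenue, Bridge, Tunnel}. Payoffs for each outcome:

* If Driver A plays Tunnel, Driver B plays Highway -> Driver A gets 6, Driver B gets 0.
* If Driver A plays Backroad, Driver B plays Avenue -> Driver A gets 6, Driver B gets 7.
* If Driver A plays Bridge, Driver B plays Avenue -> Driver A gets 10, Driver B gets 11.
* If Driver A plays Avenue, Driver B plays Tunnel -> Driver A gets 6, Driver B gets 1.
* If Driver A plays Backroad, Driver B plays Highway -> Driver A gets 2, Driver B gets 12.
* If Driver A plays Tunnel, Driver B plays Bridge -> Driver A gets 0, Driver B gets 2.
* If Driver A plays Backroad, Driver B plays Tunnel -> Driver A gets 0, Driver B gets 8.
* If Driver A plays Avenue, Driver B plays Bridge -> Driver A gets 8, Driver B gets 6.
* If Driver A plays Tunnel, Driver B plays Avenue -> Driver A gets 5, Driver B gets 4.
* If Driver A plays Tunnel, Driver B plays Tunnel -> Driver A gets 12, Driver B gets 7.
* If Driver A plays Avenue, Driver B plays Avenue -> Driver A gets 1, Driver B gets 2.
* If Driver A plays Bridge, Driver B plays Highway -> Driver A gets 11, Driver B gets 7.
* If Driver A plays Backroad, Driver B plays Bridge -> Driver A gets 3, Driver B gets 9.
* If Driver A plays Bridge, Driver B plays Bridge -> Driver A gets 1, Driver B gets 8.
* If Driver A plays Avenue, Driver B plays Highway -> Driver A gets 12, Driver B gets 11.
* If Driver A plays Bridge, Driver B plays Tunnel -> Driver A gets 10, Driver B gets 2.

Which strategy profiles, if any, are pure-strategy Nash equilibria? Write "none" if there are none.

(Avenue, Highway): Driver A gets 12, best alternative 11; Driver B gets 11, best alternative 6. No profitable deviation — NE.
(Avenue, Avenue): Driver A can switch to Bridge (1 → 10). Not NE.
(Avenue, Bridge): Driver B can switch to Highway (6 → 11). Not NE.
(Avenue, Tunnel): Driver A can switch to Bridge (6 → 10). Not NE.
(Bridge, Highway): Driver A can switch to Avenue (11 → 12). Not NE.
(Bridge, Avenue): Driver A gets 10, best alternative 6; Driver B gets 11, best alternative 8. No profitable deviation — NE.
(Bridge, Bridge): Driver A can switch to Avenue (1 → 8). Not NE.
(Bridge, Tunnel): Driver A can switch to Tunnel (10 → 12). Not NE.
(Tunnel, Tunnel): Driver A gets 12, best alternative 10; Driver B gets 7, best alternative 4. No profitable deviation — NE.
(The remaining 7 profiles each have a profitable deviation by the same check.)

Pure-strategy Nash equilibria: (Avenue, Highway), (Bridge, Avenue), (Tunnel, Tunnel)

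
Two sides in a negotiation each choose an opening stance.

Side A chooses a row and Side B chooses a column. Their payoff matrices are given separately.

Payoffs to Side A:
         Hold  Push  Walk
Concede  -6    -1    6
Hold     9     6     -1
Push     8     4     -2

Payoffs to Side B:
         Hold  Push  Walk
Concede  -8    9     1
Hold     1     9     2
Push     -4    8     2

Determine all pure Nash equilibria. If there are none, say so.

Pure NE: (Hold, Push)

For each player, find the best response to each opponent profile; mutual best responses are the pure NE.
Side A against Hold: payoffs -6, 9, 8 → best response Hold.
Side A against Push: payoffs -1, 6, 4 → best response Hold.
Side A against Walk: payoffs 6, -1, -2 → best response Concede.
Side B against Concede: payoffs -8, 9, 1 → best response Push.
Side B against Hold: payoffs 1, 9, 2 → best response Push.
Side B against Push: payoffs -4, 8, 2 → best response Push.
Mutual best responses: (Hold, Push).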